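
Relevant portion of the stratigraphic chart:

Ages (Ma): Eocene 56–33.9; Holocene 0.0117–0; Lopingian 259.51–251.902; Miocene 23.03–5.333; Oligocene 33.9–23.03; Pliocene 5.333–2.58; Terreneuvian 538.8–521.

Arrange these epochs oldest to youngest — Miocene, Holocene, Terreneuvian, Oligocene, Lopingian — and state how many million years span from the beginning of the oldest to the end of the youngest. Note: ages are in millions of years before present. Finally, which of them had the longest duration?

From the excerpt: Miocene 23.03–5.333; Holocene 0.0117–0; Terreneuvian 538.8–521; Oligocene 33.9–23.03; Lopingian 259.51–251.902 (Ma).
Larger Ma is earlier, so the oldest is Terreneuvian and the youngest is Holocene; oldest to youngest: Terreneuvian, Lopingian, Oligocene, Miocene, Holocene.
Oldest start 538.8 minus youngest end 0 gives 538.8 Myr overall.
Individual lengths (start − end): Terreneuvian 17.8; Holocene 0.0117; Lopingian 7.608; Oligocene 10.87; Miocene 17.697. The largest is Terreneuvian at 17.8 Myr.

Terreneuvian → Lopingian → Oligocene → Miocene → Holocene; total span 538.8 Myr; longest is Terreneuvian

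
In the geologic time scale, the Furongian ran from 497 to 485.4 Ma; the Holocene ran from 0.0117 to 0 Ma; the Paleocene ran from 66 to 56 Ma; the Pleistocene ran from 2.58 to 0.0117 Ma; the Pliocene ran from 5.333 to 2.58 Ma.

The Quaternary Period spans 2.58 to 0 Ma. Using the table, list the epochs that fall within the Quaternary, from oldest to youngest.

Epochs with both bounds inside 2.58–0 Ma: Pleistocene (2.58–0.0117), Holocene (0.0117–0).

Pleistocene, Holocene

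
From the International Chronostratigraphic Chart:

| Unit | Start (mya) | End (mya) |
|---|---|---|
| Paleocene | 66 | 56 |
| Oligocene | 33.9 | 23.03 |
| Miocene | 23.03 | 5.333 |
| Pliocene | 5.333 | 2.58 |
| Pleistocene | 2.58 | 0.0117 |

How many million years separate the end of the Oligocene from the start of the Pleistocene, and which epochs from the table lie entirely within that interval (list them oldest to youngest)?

End of Oligocene = 23.03 Ma; start of Pleistocene = 2.58 Ma.
Gap = 23.03 − 2.58 = 20.45 Myr.
Epochs wholly inside 23.03–2.58 Ma: Miocene (23.03–5.333), Pliocene (5.333–2.58).

20.45 million years; Miocene, Pliocene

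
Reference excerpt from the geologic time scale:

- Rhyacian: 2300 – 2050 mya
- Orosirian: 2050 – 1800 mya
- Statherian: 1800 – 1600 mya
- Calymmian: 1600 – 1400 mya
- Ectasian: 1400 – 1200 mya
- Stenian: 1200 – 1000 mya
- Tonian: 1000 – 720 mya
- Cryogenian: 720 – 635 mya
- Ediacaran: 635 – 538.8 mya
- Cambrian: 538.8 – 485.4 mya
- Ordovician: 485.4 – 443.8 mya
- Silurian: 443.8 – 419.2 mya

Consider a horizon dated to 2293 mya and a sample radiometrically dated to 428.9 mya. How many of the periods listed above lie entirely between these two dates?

10

2293 Ma sits inside the Rhyacian (2300–2050) and 428.9 Ma inside the Silurian (443.8–419.2); neither of those is wholly between the two dates.
The listed periods lying completely between them are Orosirian, Statherian, Calymmian, Ectasian, Stenian, Tonian, Cryogenian, Ediacaran, Cambrian, Ordovician — 10 in all.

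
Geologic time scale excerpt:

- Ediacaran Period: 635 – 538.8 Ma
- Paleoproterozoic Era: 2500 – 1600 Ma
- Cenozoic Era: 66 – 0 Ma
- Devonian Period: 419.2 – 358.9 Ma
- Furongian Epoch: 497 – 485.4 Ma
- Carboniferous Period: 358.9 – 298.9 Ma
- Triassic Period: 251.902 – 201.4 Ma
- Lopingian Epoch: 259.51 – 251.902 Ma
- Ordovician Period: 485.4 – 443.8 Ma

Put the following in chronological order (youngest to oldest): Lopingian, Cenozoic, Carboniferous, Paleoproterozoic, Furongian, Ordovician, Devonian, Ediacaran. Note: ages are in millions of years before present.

The oldest of these is Paleoproterozoic (starts 2500 Ma) and the youngest is Cenozoic (ends 0 Ma).
In between, by decreasing start age: Ediacaran (635), Furongian (497), Ordovician (485.4), Devonian (419.2), Carboniferous (358.9), Lopingian (259.51).
Listing youngest first means reversing that sequence.

Cenozoic → Lopingian → Carboniferous → Devonian → Ordovician → Furongian → Ediacaran → Paleoproterozoic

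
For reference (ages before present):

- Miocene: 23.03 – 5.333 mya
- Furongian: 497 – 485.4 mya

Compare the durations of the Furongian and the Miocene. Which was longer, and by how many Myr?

Miocene, by 6.097 million years

Furongian: 497 − 485.4 = 11.6 Myr.
Miocene: 23.03 − 5.333 = 17.697 Myr.
Difference: 17.697 − 11.6 = 6.097 Myr, so the Miocene was longer.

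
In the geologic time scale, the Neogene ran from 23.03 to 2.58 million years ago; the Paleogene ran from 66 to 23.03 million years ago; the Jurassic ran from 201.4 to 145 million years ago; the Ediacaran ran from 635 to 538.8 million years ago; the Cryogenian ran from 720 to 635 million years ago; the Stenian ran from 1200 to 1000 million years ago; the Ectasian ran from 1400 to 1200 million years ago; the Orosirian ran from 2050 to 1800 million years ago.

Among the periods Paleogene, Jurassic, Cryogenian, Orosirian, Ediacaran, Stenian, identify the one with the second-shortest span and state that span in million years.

Durations: Paleogene 42.97; Jurassic 56.4; Cryogenian 85; Orosirian 250; Ediacaran 96.2; Stenian 200 Myr.
Sorted shortest-first: Paleogene (42.97), Jurassic (56.4), Cryogenian (85), Ediacaran (96.2), Stenian (200), Orosirian (250).
The second shortest is Jurassic at 56.4 Myr.

Jurassic, 56.4 million years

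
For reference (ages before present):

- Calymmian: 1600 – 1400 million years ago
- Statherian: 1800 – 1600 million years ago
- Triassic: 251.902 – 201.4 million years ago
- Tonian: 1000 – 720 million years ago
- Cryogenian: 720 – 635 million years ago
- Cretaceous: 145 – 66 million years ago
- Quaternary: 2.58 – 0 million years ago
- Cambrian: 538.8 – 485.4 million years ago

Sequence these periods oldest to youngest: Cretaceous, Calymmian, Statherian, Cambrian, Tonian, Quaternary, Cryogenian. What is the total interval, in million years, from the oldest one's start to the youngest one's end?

Statherian, Calymmian, Tonian, Cryogenian, Cambrian, Cretaceous, Quaternary; total span 1800 Myr

Start ages (Ma): Statherian 1800, Calymmian 1600, Tonian 1000, Cryogenian 720, Cambrian 538.8, Cretaceous 145, Quaternary 2.58.
Ordered oldest to youngest: Statherian, Calymmian, Tonian, Cryogenian, Cambrian, Cretaceous, Quaternary.
Span = 1800 − 0 = 1800 Myr.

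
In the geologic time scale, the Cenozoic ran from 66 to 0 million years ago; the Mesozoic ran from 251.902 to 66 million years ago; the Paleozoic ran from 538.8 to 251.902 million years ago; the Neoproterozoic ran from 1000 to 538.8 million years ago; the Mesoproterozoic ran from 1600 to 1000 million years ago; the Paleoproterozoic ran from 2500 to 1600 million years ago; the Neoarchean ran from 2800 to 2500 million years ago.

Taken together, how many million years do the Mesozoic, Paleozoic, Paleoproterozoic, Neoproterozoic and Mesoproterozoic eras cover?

Each duration: Mesozoic = 185.902; Paleozoic = 286.898; Paleoproterozoic = 900; Neoproterozoic = 461.2; Mesoproterozoic = 600.
Sum: 185.902 + 286.898 + 900 + 461.2 + 600 = 2434 Myr.

2434 million years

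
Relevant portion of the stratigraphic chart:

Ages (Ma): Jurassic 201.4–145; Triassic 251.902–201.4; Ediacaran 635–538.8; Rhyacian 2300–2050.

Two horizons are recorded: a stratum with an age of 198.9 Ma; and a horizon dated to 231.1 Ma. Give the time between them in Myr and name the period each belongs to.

Elapsed time: 231.1 − 198.9 = 32.2 Myr.
198.9 Ma lies within 201.4–145 Ma: Jurassic.
231.1 Ma lies within 251.902–201.4 Ma: Triassic.

32.2 million years apart; the first in the Jurassic, the second in the Triassic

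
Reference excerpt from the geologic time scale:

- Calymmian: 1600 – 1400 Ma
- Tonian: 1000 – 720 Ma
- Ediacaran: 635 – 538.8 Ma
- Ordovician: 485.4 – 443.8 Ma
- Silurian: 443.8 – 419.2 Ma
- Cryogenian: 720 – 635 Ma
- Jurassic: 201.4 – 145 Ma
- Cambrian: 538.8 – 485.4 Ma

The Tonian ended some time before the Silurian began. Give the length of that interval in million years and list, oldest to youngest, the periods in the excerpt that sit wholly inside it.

276.2 million years; Cryogenian, Ediacaran, Cambrian, Ordovician

The Tonian closes at 720 Ma and the Silurian opens at 443.8 Ma, so the interval is 720 − 443.8 = 276.2 Myr.
A period fits inside if it starts at or after 720 Ma and ends at or before 443.8 Ma; oldest first that gives Cryogenian, Ediacaran, Cambrian, Ordovician.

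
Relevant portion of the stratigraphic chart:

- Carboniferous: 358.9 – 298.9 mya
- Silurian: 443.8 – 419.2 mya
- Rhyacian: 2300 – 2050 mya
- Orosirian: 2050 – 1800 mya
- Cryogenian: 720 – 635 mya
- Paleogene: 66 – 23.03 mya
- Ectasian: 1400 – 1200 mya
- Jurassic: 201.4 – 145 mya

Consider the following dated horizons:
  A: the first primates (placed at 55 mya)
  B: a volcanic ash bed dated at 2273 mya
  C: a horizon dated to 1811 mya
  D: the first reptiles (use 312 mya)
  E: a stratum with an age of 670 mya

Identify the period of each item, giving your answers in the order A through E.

A: 55 Ma lies in 66–23.03 Ma, so Paleogene.
B: 2273 Ma lies in 2300–2050 Ma, so Rhyacian.
C: 1811 Ma lies in 2050–1800 Ma, so Orosirian.
D: 312 Ma lies in 358.9–298.9 Ma, so Carboniferous.
E: 670 Ma lies in 720–635 Ma, so Cryogenian.

A — Paleogene; B — Rhyacian; C — Orosirian; D — Carboniferous; E — Cryogenian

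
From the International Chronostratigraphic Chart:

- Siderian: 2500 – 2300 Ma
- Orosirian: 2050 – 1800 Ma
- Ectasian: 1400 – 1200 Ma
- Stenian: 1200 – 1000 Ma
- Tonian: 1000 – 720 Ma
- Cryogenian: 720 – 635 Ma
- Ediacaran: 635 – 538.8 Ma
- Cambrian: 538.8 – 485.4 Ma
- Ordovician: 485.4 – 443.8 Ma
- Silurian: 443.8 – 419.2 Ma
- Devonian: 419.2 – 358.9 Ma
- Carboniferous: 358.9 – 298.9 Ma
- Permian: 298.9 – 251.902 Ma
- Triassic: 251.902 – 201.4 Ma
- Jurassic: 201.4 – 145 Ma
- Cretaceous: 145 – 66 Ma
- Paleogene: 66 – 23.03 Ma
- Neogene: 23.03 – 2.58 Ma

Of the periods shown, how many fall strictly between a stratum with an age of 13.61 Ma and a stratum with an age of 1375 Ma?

14

1375 Ma sits inside the Ectasian (1400–1200) and 13.61 Ma inside the Neogene (23.03–2.58); neither of those is wholly between the two dates.
The listed periods lying completely between them are Stenian, Tonian, Cryogenian, Ediacaran, Cambrian, Ordovician, Silurian, Devonian, Carboniferous, Permian, Triassic, Jurassic, Cretaceous, Paleogene — 14 in all.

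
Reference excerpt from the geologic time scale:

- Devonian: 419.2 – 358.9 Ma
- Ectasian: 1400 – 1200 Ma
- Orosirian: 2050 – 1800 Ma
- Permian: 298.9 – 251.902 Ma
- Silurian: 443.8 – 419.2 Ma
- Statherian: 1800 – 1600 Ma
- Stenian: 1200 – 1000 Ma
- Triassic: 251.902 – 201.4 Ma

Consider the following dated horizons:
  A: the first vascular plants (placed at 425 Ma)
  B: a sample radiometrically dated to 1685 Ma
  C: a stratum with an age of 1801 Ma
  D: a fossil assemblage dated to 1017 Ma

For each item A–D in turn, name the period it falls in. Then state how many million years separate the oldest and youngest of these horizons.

Match each age against the start–end ranges in the excerpt: A = 425 Ma → Silurian (443.8–419.2); B = 1685 Ma → Statherian (1800–1600); C = 1801 Ma → Orosirian (2050–1800); D = 1017 Ma → Stenian (1200–1000).
The largest age is 1801 Ma and the smallest is 425 Ma; their difference is 1376 Myr.

A — Silurian; B — Statherian; C — Orosirian; D — Stenian; span 1376 million years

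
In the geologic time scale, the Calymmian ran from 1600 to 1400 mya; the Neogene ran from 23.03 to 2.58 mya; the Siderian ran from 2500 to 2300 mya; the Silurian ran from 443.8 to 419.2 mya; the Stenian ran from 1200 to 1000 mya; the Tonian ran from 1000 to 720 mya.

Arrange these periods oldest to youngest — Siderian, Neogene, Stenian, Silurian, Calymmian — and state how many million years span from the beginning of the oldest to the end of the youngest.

Siderian → Calymmian → Stenian → Silurian → Neogene; total span 2497.42 Myr

From the excerpt: Siderian 2500–2300; Neogene 23.03–2.58; Stenian 1200–1000; Silurian 443.8–419.2; Calymmian 1600–1400 (Ma).
Larger Ma is earlier, so the oldest is Siderian and the youngest is Neogene; oldest to youngest: Siderian, Calymmian, Stenian, Silurian, Neogene.
Oldest start 2500 minus youngest end 2.58 gives 2497.42 Myr overall.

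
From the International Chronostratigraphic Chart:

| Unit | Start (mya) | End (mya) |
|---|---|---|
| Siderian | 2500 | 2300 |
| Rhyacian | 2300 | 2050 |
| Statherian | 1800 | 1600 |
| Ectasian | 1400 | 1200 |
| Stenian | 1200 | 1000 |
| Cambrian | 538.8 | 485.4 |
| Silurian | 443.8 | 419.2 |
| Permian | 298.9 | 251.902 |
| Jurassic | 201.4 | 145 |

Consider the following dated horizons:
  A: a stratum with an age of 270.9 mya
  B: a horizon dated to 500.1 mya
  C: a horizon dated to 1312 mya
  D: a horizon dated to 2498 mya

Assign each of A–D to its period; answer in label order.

A — Permian; B — Cambrian; C — Ectasian; D — Siderian

Match each age against the start–end ranges in the excerpt: A = 270.9 Ma → Permian (298.9–251.902); B = 500.1 Ma → Cambrian (538.8–485.4); C = 1312 Ma → Ectasian (1400–1200); D = 2498 Ma → Siderian (2500–2300).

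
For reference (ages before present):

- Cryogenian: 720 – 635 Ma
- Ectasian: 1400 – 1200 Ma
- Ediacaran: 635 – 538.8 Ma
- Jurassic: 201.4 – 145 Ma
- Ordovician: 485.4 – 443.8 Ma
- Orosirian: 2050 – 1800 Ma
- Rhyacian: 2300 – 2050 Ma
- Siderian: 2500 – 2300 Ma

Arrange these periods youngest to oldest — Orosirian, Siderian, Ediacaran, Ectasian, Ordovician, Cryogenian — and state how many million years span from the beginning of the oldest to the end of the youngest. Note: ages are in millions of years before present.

Ordovician → Ediacaran → Cryogenian → Ectasian → Orosirian → Siderian; total span 2056.2 Myr

Start ages (Ma): Siderian 2500, Orosirian 2050, Ectasian 1400, Cryogenian 720, Ediacaran 635, Ordovician 485.4.
Ordered youngest to oldest: Ordovician, Ediacaran, Cryogenian, Ectasian, Orosirian, Siderian.
Span = 2500 − 443.8 = 2056.2 Myr.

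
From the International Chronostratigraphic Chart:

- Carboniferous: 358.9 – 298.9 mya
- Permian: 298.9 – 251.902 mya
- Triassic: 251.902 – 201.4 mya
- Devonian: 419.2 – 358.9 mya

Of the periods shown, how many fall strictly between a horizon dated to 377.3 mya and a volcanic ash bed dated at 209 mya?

2

The older date is 377.3 Ma and the younger is 209 Ma.
Periods with start < 377.3 and end > 209 Ma: Carboniferous (358.9–298.9), Permian (298.9–251.902).
That is 2 complete periods.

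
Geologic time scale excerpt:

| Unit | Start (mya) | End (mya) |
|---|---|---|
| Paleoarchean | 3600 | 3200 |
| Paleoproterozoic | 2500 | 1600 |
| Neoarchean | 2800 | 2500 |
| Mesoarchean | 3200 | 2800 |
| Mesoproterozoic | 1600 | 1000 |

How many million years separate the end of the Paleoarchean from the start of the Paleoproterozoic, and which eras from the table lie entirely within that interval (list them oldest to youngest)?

700 million years; Mesoarchean, Neoarchean

The Paleoarchean closes at 3200 Ma and the Paleoproterozoic opens at 2500 Ma, so the interval is 3200 − 2500 = 700 Myr.
An era fits inside if it starts at or after 3200 Ma and ends at or before 2500 Ma; oldest first that gives Mesoarchean, Neoarchean.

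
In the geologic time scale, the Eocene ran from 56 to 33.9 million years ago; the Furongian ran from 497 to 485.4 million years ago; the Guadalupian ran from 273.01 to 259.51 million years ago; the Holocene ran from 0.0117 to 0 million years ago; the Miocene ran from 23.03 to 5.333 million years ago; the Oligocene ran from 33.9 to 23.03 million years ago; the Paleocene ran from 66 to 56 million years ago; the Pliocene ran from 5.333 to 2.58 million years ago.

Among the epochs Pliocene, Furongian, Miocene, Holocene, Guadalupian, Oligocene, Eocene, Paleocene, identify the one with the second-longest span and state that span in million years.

Miocene, 17.697 million years

Start − end for each: Pliocene 5.333 − 2.58 = 2.753; Furongian 497 − 485.4 = 11.6; Miocene 23.03 − 5.333 = 17.697; Holocene 0.0117 − 0 = 0.0117; Guadalupian 273.01 − 259.51 = 13.5; Oligocene 33.9 − 23.03 = 10.87; Eocene 56 − 33.9 = 22.1; Paleocene 66 − 56 = 10.
Ranking these from longest: Eocene > Miocene > Guadalupian > Furongian > Oligocene > Paleocene > Pliocene > Holocene.
Position 2 in that ranking is Miocene, which lasted 17.697 Myr.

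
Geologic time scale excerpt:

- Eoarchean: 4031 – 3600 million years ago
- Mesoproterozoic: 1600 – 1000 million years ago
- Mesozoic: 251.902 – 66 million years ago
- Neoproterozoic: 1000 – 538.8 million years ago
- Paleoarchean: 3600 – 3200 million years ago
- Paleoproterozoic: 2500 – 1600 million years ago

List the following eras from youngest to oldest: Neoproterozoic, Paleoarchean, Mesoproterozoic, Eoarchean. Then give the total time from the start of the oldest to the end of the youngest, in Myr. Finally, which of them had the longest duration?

Neoproterozoic, Mesoproterozoic, Paleoarchean, Eoarchean; total span 3492.2 Myr; longest is Mesoproterozoic

Start ages (Ma): Eoarchean 4031, Paleoarchean 3600, Mesoproterozoic 1600, Neoproterozoic 1000.
Ordered youngest to oldest: Neoproterozoic, Mesoproterozoic, Paleoarchean, Eoarchean.
Span = 4031 − 538.8 = 3492.2 Myr.
Durations: Neoproterozoic 461.2, Mesoproterozoic 600, Paleoarchean 400, Eoarchean 431 → longest is Mesoproterozoic (600 Myr).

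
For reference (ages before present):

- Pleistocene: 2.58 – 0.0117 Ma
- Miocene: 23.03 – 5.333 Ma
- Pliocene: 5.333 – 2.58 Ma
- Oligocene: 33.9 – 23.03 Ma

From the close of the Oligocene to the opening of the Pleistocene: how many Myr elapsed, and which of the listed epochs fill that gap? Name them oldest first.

20.45 million years; Miocene, Pliocene

End of Oligocene = 23.03 Ma; start of Pleistocene = 2.58 Ma.
Gap = 23.03 − 2.58 = 20.45 Myr.
Epochs wholly inside 23.03–2.58 Ma: Miocene (23.03–5.333), Pliocene (5.333–2.58).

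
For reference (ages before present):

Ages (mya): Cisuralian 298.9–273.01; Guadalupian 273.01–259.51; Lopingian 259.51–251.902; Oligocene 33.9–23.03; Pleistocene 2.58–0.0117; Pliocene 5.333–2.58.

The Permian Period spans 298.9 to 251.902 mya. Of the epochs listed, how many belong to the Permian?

Epochs inside 298.9–251.902 Ma: Cisuralian, Guadalupian, Lopingian — 3 in total.

3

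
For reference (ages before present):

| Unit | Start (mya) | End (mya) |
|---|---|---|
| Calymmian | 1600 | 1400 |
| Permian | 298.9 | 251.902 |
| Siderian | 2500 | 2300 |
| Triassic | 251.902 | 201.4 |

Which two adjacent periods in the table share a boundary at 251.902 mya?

Permian and Triassic

The Permian ends at 251.902 mya and the Triassic begins at 251.902 mya, so they share that boundary.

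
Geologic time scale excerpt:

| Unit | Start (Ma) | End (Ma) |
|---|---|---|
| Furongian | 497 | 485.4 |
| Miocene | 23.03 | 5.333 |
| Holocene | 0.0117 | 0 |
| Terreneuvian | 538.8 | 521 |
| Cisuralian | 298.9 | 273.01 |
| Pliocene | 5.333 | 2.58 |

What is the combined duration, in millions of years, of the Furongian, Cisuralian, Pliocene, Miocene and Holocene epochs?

57.9517 million years

Duration is start − end for each: (497 − 485.4) + (298.9 − 273.01) + (5.333 − 2.58) + (23.03 − 5.333) + (0.0117 − 0).
That is 11.6 + 25.89 + 2.753 + 17.697 + 0.0117, which totals 57.9517 million years.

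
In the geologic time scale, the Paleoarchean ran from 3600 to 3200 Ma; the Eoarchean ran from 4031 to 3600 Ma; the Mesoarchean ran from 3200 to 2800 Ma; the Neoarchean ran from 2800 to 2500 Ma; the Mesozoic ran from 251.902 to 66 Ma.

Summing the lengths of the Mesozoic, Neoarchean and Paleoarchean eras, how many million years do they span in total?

885.902 million years

Duration is start − end for each: (251.902 − 66) + (2800 − 2500) + (3600 − 3200).
That is 185.902 + 300 + 400, which totals 885.902 million years.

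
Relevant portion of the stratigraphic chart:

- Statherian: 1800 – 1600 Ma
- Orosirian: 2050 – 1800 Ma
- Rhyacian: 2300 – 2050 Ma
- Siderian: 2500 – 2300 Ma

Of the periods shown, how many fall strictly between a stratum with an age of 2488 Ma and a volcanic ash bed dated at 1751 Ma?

The older date is 2488 Ma and the younger is 1751 Ma.
Periods with start < 2488 and end > 1751 Ma: Rhyacian (2300–2050), Orosirian (2050–1800).
That is 2 complete periods.

2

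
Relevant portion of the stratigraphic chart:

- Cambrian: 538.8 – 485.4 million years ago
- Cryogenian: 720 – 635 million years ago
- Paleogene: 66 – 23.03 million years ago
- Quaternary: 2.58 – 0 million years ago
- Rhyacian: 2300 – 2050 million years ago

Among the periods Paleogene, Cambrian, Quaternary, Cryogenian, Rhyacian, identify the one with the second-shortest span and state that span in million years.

Durations: Paleogene 42.97; Cambrian 53.4; Quaternary 2.58; Cryogenian 85; Rhyacian 250 Myr.
Sorted shortest-first: Quaternary (2.58), Paleogene (42.97), Cambrian (53.4), Cryogenian (85), Rhyacian (250).
The second shortest is Paleogene at 42.97 Myr.

Paleogene, 42.97 million years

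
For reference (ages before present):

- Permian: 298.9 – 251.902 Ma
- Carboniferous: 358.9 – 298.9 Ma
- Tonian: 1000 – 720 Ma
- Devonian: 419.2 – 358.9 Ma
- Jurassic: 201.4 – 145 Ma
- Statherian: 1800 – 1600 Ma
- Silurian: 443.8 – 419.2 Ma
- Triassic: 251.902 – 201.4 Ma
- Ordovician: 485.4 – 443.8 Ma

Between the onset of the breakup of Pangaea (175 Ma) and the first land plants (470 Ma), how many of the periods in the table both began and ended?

5

The older date is 470 Ma and the younger is 175 Ma.
Periods with start < 470 and end > 175 Ma: Silurian (443.8–419.2), Devonian (419.2–358.9), Carboniferous (358.9–298.9), Permian (298.9–251.902), Triassic (251.902–201.4).
That is 5 complete periods.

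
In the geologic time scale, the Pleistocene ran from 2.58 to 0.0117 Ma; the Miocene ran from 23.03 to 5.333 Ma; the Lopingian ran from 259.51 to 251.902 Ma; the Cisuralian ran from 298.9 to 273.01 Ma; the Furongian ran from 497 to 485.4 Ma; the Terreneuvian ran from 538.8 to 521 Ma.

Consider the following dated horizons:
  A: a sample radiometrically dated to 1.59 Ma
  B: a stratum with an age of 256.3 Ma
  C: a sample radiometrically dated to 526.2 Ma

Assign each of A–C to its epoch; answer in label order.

A — Pleistocene; B — Lopingian; C — Terreneuvian

A: 1.59 Ma lies in 2.58–0.0117 Ma, so Pleistocene.
B: 256.3 Ma lies in 259.51–251.902 Ma, so Lopingian.
C: 526.2 Ma lies in 538.8–521 Ma, so Terreneuvian.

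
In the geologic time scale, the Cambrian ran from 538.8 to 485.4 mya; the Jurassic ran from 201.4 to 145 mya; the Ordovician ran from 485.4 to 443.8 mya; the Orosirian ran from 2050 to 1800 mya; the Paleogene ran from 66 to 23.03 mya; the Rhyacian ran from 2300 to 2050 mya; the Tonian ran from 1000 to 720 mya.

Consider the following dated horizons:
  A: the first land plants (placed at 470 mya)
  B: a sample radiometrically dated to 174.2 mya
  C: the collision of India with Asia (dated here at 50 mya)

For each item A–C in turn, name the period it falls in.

A — Ordovician; B — Jurassic; C — Paleogene

A: 470 Ma lies in 485.4–443.8 Ma, so Ordovician.
B: 174.2 Ma lies in 201.4–145 Ma, so Jurassic.
C: 50 Ma lies in 66–23.03 Ma, so Paleogene.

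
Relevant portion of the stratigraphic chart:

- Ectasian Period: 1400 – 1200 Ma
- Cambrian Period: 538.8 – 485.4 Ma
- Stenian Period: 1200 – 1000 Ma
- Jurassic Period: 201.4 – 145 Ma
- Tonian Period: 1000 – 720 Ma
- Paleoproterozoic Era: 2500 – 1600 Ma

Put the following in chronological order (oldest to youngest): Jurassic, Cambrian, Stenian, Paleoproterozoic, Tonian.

Paleoproterozoic, Stenian, Tonian, Cambrian, Jurassic

The oldest of these is Paleoproterozoic (starts 2500 Ma) and the youngest is Jurassic (ends 145 Ma).
In between, by decreasing start age: Stenian (1200), Tonian (1000), Cambrian (538.8).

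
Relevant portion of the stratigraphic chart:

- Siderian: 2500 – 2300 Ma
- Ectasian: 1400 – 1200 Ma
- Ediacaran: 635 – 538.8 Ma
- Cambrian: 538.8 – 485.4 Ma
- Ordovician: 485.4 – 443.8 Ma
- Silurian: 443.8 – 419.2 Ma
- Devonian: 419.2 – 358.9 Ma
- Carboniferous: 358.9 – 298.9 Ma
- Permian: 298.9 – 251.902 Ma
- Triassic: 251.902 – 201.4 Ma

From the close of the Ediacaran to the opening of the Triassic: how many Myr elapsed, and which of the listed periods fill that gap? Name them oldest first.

End of Ediacaran = 538.8 Ma; start of Triassic = 251.902 Ma.
Gap = 538.8 − 251.902 = 286.898 Myr.
Periods wholly inside 538.8–251.902 Ma: Cambrian (538.8–485.4), Ordovician (485.4–443.8), Silurian (443.8–419.2), Devonian (419.2–358.9), Carboniferous (358.9–298.9), Permian (298.9–251.902).

286.898 million years; Cambrian, Ordovician, Silurian, Devonian, Carboniferous, Permian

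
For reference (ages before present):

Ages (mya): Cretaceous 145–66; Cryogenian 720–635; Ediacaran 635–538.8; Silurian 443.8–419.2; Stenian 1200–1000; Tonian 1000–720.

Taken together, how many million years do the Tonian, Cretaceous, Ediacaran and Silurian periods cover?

Each duration: Tonian = 280; Cretaceous = 79; Ediacaran = 96.2; Silurian = 24.6.
Sum: 280 + 79 + 96.2 + 24.6 = 479.8 Myr.

479.8 million years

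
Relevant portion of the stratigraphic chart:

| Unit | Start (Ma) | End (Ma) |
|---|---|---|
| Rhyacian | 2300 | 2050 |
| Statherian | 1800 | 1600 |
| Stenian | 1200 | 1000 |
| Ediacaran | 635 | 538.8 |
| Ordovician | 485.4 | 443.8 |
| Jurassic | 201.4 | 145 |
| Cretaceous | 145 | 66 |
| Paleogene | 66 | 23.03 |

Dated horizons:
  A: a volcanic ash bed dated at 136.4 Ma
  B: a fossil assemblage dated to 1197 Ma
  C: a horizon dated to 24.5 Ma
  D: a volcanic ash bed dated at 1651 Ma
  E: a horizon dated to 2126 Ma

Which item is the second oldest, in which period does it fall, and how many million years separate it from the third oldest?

Larger Ma means older, so oldest first: E 2126 > D 1651 > B 1197 > A 136.4 > C 24.5.
Counting 2 along gives D (1651 Ma); the excerpt puts that inside the Statherian, 1800–1600 Ma.
Next in line is B (1197 Ma), and 1651 − 1197 = 454 Myr.

D, in the Statherian; 454 million years to B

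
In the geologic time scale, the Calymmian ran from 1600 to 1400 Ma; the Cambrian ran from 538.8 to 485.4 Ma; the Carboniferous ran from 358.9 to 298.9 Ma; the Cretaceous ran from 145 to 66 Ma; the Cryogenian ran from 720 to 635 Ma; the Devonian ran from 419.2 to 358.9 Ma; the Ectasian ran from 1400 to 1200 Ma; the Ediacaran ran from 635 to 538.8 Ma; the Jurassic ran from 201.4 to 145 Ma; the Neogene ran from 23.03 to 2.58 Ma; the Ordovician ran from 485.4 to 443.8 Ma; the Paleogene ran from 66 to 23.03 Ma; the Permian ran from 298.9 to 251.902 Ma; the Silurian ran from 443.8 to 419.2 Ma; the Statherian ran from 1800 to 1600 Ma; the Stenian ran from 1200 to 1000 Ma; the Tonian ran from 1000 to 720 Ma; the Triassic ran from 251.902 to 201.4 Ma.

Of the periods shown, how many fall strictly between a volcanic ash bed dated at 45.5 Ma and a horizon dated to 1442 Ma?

14

1442 Ma sits inside the Calymmian (1600–1400) and 45.5 Ma inside the Paleogene (66–23.03); neither of those is wholly between the two dates.
The listed periods lying completely between them are Ectasian, Stenian, Tonian, Cryogenian, Ediacaran, Cambrian, Ordovician, Silurian, Devonian, Carboniferous, Permian, Triassic, Jurassic, Cretaceous — 14 in all.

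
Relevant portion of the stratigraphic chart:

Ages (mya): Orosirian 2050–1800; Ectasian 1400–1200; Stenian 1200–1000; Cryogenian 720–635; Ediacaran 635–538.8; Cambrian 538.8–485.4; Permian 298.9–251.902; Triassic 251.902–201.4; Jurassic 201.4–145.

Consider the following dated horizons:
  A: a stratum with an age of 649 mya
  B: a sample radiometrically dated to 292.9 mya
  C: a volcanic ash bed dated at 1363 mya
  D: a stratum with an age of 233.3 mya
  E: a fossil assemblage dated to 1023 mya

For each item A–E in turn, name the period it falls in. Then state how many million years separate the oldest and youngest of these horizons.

A — Cryogenian; B — Permian; C — Ectasian; D — Triassic; E — Stenian; span 1129.7 million years

A: 649 Ma lies in 720–635 Ma, so Cryogenian.
B: 292.9 Ma lies in 298.9–251.902 Ma, so Permian.
C: 1363 Ma lies in 1400–1200 Ma, so Ectasian.
D: 233.3 Ma lies in 251.902–201.4 Ma, so Triassic.
E: 1023 Ma lies in 1200–1000 Ma, so Stenian.
Oldest = 1363 Ma, youngest = 233.3 Ma → span 1129.7 Myr.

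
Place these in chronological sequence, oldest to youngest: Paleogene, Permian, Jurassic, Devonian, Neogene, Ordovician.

Ordovician → Devonian → Permian → Jurassic → Paleogene → Neogene

Era membership (oldest first within each) — Paleozoic: Ordovician, Devonian, Permian; Mesozoic: Jurassic; Cenozoic: Paleogene, Neogene. Paleozoic precedes Mesozoic, which precedes Cenozoic. Concatenating the groups in that era order gives oldest to youngest directly.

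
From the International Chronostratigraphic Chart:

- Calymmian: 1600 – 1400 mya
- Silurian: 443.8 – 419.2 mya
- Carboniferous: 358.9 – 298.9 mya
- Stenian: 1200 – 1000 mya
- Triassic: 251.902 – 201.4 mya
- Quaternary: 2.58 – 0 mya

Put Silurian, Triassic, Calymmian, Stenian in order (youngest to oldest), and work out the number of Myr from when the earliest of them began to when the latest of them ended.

Triassic → Silurian → Stenian → Calymmian; total span 1398.6 Myr

From the excerpt: Silurian 443.8–419.2; Triassic 251.902–201.4; Calymmian 1600–1400; Stenian 1200–1000 (Ma).
Larger Ma is earlier, so the oldest is Calymmian and the youngest is Triassic; youngest to oldest: Triassic, Silurian, Stenian, Calymmian.
Oldest start 1600 minus youngest end 201.4 gives 1398.6 Myr overall.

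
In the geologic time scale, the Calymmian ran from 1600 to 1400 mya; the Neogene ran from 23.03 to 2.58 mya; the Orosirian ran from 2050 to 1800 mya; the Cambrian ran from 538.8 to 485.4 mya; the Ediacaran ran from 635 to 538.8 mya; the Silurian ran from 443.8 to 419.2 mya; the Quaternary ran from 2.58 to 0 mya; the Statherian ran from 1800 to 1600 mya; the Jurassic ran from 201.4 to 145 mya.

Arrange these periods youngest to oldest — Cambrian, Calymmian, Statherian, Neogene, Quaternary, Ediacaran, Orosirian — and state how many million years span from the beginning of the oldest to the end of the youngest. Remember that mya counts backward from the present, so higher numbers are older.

Quaternary → Neogene → Cambrian → Ediacaran → Calymmian → Statherian → Orosirian; total span 2050 Myr

Start ages (Ma): Orosirian 2050, Statherian 1800, Calymmian 1600, Ediacaran 635, Cambrian 538.8, Neogene 23.03, Quaternary 2.58.
Ordered youngest to oldest: Quaternary, Neogene, Cambrian, Ediacaran, Calymmian, Statherian, Orosirian.
Span = 2050 − 0 = 2050 Myr.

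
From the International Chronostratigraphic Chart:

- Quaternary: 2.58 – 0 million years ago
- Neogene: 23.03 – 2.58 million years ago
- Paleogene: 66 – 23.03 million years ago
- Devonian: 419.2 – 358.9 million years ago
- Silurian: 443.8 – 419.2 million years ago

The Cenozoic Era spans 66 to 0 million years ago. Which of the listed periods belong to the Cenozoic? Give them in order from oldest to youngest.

Periods with both bounds inside 66–0 Ma: Paleogene (66–23.03), Neogene (23.03–2.58), Quaternary (2.58–0).

Paleogene, Neogene, Quaternary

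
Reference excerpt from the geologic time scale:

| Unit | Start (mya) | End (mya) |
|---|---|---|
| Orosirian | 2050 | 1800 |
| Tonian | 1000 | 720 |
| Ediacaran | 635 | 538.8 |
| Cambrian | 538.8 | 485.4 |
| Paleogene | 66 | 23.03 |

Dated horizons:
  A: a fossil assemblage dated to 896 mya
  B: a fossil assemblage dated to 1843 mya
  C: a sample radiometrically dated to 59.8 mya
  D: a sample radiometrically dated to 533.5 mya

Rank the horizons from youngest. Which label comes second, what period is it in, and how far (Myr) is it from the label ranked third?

Smaller Ma means younger, so youngest first: C 59.8 < D 533.5 < A 896 < B 1843.
Counting 2 along gives D (533.5 Ma); the excerpt puts that inside the Cambrian, 538.8–485.4 Ma.
Next in line is A (896 Ma), and 896 − 533.5 = 362.5 Myr.

D, in the Cambrian; 362.5 million years to A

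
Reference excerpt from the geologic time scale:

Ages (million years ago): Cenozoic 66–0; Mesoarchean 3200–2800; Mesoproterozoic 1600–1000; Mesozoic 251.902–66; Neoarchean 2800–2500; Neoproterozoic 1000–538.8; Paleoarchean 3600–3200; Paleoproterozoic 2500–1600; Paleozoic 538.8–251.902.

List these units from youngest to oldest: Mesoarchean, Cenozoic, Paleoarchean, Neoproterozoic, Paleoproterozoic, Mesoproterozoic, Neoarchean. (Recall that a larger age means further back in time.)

Read off each span (Ma): Mesoarchean 3200–2800; Cenozoic 66–0; Paleoarchean 3600–3200; Neoproterozoic 1000–538.8; Paleoproterozoic 2500–1600; Mesoproterozoic 1600–1000; Neoarchean 2800–2500.
Larger Ma is older, so oldest→youngest is Paleoarchean, Mesoarchean, Neoarchean, Paleoproterozoic, Mesoproterozoic, Neoproterozoic, Cenozoic; reverse it for youngest→oldest.

Cenozoic, Neoproterozoic, Mesoproterozoic, Paleoproterozoic, Neoarchean, Mesoarchean, Paleoarchean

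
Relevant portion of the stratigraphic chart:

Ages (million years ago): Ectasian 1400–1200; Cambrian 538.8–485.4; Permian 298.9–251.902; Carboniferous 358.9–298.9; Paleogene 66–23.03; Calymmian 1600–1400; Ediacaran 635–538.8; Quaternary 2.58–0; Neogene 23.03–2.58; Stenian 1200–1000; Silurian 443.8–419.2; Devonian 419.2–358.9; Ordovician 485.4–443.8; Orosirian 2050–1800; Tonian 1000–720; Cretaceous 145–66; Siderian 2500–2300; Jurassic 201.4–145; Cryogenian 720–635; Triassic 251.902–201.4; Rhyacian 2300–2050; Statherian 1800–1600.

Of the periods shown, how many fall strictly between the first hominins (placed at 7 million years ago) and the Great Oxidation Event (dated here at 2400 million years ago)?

19

The older date is 2400 Ma and the younger is 7 Ma.
Periods with start < 2400 and end > 7 Ma: Rhyacian (2300–2050), Orosirian (2050–1800), Statherian (1800–1600), Calymmian (1600–1400), Ectasian (1400–1200), Stenian (1200–1000), Tonian (1000–720), Cryogenian (720–635), Ediacaran (635–538.8), Cambrian (538.8–485.4), Ordovician (485.4–443.8), Silurian (443.8–419.2), Devonian (419.2–358.9), Carboniferous (358.9–298.9), Permian (298.9–251.902), Triassic (251.902–201.4), Jurassic (201.4–145), Cretaceous (145–66), Paleogene (66–23.03).
That is 19 complete periods.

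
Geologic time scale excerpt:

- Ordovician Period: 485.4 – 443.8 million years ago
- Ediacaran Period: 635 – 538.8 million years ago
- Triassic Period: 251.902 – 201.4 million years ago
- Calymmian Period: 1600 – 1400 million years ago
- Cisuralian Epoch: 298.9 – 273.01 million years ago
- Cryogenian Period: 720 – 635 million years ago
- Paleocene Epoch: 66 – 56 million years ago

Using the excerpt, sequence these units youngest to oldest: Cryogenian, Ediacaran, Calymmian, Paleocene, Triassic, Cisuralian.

Sorting by start age (ascending Ma, since larger Ma = older): Paleocene start 66, Triassic start 251.902, Cisuralian start 298.9, Ediacaran start 635, Cryogenian start 720, Calymmian start 1600.

Paleocene, then Triassic, then Cisuralian, then Ediacaran, then Cryogenian, then Calymmian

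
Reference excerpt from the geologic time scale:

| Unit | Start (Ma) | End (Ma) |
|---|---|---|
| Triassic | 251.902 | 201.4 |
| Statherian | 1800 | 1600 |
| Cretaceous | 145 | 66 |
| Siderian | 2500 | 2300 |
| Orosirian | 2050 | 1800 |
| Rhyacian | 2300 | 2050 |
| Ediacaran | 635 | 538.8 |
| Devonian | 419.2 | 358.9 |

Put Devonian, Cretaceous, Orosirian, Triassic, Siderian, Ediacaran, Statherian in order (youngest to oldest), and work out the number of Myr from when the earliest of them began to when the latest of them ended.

From the excerpt: Devonian 419.2–358.9; Cretaceous 145–66; Orosirian 2050–1800; Triassic 251.902–201.4; Siderian 2500–2300; Ediacaran 635–538.8; Statherian 1800–1600 (Ma).
Larger Ma is earlier, so the oldest is Siderian and the youngest is Cretaceous; youngest to oldest: Cretaceous, Triassic, Devonian, Ediacaran, Statherian, Orosirian, Siderian.
Oldest start 2500 minus youngest end 66 gives 2434 Myr overall.

Cretaceous → Triassic → Devonian → Ediacaran → Statherian → Orosirian → Siderian; total span 2434 Myr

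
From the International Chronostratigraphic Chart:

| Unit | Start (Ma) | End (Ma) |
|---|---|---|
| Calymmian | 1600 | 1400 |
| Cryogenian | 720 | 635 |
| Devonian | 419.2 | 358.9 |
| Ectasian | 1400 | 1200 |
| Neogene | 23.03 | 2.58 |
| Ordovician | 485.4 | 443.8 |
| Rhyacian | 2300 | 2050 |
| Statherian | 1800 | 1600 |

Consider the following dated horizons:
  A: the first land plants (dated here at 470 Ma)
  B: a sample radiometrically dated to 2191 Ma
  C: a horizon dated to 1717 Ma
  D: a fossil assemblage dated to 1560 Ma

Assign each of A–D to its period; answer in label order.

A: 470 Ma lies in 485.4–443.8 Ma, so Ordovician.
B: 2191 Ma lies in 2300–2050 Ma, so Rhyacian.
C: 1717 Ma lies in 1800–1600 Ma, so Statherian.
D: 1560 Ma lies in 1600–1400 Ma, so Calymmian.

A — Ordovician; B — Rhyacian; C — Statherian; D — Calymmian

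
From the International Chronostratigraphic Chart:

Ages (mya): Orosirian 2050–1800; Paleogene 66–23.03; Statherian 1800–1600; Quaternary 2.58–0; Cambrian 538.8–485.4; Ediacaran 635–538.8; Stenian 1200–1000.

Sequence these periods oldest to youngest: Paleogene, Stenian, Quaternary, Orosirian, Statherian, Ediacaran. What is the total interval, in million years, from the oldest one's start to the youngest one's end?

Orosirian → Statherian → Stenian → Ediacaran → Paleogene → Quaternary; total span 2050 Myr

From the excerpt: Paleogene 66–23.03; Stenian 1200–1000; Quaternary 2.58–0; Orosirian 2050–1800; Statherian 1800–1600; Ediacaran 635–538.8 (Ma).
Larger Ma is earlier, so the oldest is Orosirian and the youngest is Quaternary; oldest to youngest: Orosirian, Statherian, Stenian, Ediacaran, Paleogene, Quaternary.
Oldest start 2050 minus youngest end 0 gives 2050 Myr overall.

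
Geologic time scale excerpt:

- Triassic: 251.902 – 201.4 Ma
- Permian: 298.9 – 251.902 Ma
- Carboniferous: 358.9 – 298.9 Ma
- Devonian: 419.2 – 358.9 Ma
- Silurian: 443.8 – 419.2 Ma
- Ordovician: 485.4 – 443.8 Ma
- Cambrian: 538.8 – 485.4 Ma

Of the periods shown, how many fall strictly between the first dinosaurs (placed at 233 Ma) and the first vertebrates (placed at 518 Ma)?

The older date is 518 Ma and the younger is 233 Ma.
Periods with start < 518 and end > 233 Ma: Ordovician (485.4–443.8), Silurian (443.8–419.2), Devonian (419.2–358.9), Carboniferous (358.9–298.9), Permian (298.9–251.902).
That is 5 complete periods.

5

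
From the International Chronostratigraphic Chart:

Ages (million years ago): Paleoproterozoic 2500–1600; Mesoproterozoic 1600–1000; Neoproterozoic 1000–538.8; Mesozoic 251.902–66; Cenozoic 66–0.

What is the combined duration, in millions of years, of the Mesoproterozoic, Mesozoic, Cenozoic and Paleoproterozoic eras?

Each duration: Mesoproterozoic = 600; Mesozoic = 185.902; Cenozoic = 66; Paleoproterozoic = 900.
Sum: 600 + 185.902 + 66 + 900 = 1751.902 Myr.

1751.902 million years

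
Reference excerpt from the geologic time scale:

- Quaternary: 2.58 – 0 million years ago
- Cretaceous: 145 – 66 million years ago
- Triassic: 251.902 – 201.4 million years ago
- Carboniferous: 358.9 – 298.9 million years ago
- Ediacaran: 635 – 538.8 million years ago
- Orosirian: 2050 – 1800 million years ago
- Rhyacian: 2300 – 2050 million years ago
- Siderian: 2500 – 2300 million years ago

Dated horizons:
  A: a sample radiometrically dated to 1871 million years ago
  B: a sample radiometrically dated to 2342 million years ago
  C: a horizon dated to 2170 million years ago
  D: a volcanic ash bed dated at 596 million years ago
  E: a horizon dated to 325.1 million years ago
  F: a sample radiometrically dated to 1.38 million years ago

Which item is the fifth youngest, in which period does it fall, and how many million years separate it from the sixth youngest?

C, in the Rhyacian; 172 million years to B

Smaller Ma means younger, so youngest first: F 1.38 < E 325.1 < D 596 < A 1871 < C 2170 < B 2342.
Counting 5 along gives C (2170 Ma); the excerpt puts that inside the Rhyacian, 2300–2050 Ma.
Next in line is B (2342 Ma), and 2342 − 2170 = 172 Myr.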